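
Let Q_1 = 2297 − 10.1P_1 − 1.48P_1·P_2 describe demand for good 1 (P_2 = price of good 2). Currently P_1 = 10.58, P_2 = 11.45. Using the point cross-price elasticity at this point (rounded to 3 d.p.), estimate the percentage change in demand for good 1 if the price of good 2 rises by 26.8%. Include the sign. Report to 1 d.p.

-2.4%

At P_1 = 10.58, P_2 = 11.45: Q_1 = 2010.853.
∂Q_1/∂P_2 = -1.48P_1 = -15.6584.
ε = (∂Q_1/∂P_2)(P_2/Q_1) = -15.6584 × 11.45/2010.853 ≈ -0.089.
%ΔQ_1 ≈ ε × %ΔP_2 = -0.089 × (26.8%) = -2.4%.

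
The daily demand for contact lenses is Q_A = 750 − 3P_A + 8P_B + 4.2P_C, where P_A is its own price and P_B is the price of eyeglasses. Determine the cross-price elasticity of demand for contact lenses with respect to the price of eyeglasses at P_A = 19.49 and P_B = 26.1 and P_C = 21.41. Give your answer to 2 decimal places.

At P_A = 19.49 and P_B = 26.1 and P_C = 21.41: Q_A = 990.252.
∂Q_A/∂P_B = 8.
ε = (∂Q_A/∂P_B)(P_B/Q_A) = 8 × (26.1/990.252) ≈ 0.21.

0.21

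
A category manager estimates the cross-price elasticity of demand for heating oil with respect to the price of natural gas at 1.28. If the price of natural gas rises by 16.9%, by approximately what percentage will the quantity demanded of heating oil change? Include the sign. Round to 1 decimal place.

%ΔQ ≈ ε × %ΔP of natural gas = 1.28 × (16.9%) = 21.6%.

21.6%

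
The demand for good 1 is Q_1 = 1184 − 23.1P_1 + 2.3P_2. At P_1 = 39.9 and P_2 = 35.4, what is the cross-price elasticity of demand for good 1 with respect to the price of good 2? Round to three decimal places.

0.237

At P_1 = 39.9 and P_2 = 35.4: Q_1 = 343.73.
∂Q_1/∂P_2 = 2.3.
ε = (∂Q_1/∂P_2)(P_2/Q_1) = 2.3 × (35.4/343.73) ≈ 0.237.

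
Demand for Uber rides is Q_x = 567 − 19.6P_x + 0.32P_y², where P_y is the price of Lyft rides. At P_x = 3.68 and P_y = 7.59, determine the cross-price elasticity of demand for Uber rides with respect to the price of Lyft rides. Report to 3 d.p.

At P_x = 3.68 and P_y = 7.59: Q_x = 513.307.
∂Q_x/∂P_y = 0.64P_y = 0.64(7.59) = 4.8576.
ε = (∂Q_x/∂P_y)(P_y/Q_x) = 4.8576 × (7.59/513.307) ≈ 0.072.

0.072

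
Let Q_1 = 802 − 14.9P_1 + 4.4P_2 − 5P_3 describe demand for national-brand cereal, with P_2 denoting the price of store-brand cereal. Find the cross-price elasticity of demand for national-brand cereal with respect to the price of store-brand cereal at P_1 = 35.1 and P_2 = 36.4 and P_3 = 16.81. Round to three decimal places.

0.451

At P_1 = 35.1 and P_2 = 36.4 and P_3 = 16.81: Q_1 = 355.12.
∂Q_1/∂P_2 = 4.4.
ε = (∂Q_1/∂P_2)(P_2/Q_1) = 4.4 × (36.4/355.12) ≈ 0.451.
Since ε > 0, national-brand cereal and store-brand cereal are substitutes.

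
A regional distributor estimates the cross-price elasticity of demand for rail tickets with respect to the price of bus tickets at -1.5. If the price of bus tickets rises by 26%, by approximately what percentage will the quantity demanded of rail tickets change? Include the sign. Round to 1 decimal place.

-39.0%

%ΔQ ≈ ε × %ΔP of bus tickets = -1.5 × (26%) = -39.0%.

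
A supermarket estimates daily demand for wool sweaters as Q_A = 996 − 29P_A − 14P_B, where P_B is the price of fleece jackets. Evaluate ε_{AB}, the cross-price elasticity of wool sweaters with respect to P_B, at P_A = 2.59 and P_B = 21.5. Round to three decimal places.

-0.486

At P_A = 2.59 and P_B = 21.5: Q_A = 619.89.
∂Q_A/∂P_B = -14.
ε = (∂Q_A/∂P_B)(P_B/Q_A) = -14 × (21.5/619.89) ≈ -0.486.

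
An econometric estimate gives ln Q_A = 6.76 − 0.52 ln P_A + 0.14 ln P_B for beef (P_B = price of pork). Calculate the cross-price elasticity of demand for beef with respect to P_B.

In a log-linear (constant-elasticity) demand function, the coefficient on ln P_B is the cross-price elasticity.
ε = 0.14. Positive, so beef and pork are substitutes.

0.14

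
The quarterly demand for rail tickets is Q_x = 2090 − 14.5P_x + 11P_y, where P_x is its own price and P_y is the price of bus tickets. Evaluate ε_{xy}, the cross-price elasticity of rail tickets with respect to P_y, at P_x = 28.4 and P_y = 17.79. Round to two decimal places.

0.10

At P_x = 28.4 and P_y = 17.79: Q_x = 1873.89.
∂Q_x/∂P_y = 11.
ε = (∂Q_x/∂P_y)(P_y/Q_x) = 11 × (17.79/1873.89) ≈ 0.10.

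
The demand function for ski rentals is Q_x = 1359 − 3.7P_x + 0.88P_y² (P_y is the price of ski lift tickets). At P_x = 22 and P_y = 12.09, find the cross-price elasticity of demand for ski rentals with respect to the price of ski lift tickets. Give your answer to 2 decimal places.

0.18

At P_x = 22 and P_y = 12.09: Q_x = 1406.228.
∂Q_x/∂P_y = 1.76P_y = 1.76(12.09) = 21.2784.
ε = (∂Q_x/∂P_y)(P_y/Q_x) = 21.2784 × (12.09/1406.228) ≈ 0.18.
ε > 0: substitutes.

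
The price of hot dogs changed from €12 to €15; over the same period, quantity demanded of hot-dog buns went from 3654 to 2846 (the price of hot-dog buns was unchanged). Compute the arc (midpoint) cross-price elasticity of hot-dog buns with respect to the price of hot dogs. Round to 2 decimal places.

ΔQ_A = 2846 − 3654 = -808; ΔP_B = 15 − 12 = 3.
Midpoints: Q̄_A = 3250.0, P̄_B = 13.50.
ε = (ΔQ_A/Q̄_A)/(ΔP_B/P̄_B) = (-808/3250.0)/(3/13.50) ≈ -1.12.

-1.12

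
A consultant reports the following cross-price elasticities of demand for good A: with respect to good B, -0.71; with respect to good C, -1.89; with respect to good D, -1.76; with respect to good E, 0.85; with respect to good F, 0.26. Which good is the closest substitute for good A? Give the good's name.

good E

Substitutes have ε > 0. Among the positive values, 0.85 (good E) is largest.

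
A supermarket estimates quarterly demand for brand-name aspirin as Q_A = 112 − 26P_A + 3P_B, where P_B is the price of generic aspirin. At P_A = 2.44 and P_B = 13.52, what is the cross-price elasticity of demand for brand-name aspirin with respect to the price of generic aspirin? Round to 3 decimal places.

0.455

At P_A = 2.44 and P_B = 13.52: Q_A = 89.12.
∂Q_A/∂P_B = 3.
ε = (∂Q_A/∂P_B)(P_B/Q_A) = 3 × (13.52/89.12) ≈ 0.455.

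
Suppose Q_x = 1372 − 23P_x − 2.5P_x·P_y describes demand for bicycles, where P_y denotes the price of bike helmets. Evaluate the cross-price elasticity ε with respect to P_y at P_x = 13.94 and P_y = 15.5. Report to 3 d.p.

At P_x = 13.94 and P_y = 15.5: Q_x = 511.205.
∂Q_x/∂P_y = -2.5P_x = -2.5(13.94) = -34.8500.
ε = (∂Q_x/∂P_y)(P_y/Q_x) = -34.8500 × (15.5/511.205) ≈ -1.057.

-1.057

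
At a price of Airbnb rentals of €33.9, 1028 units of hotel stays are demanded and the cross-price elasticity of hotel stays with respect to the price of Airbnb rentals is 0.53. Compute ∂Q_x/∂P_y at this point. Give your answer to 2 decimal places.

16.07

ε = (∂Q_x/∂P_y)·(P_y/Q_x) ⇒ ∂Q_x/∂P_y = ε·Q_x/P_y = 0.53 × 1028/33.9 ≈ 16.07.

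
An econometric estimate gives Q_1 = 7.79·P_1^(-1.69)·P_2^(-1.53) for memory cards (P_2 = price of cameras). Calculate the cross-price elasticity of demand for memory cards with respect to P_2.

-1.53

In a log-linear (constant-elasticity) demand function, the coefficient on the exponent of P_2 is the cross-price elasticity.
ε = -1.53. Negative, so memory cards and cameras are complements.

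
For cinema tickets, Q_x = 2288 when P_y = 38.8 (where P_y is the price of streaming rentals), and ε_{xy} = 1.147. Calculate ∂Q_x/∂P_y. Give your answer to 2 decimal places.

ε = (∂Q_x/∂P_y)·(P_y/Q_x) ⇒ ∂Q_x/∂P_y = ε·Q_x/P_y = 1.147 × 2288/38.8 ≈ 67.64.

67.64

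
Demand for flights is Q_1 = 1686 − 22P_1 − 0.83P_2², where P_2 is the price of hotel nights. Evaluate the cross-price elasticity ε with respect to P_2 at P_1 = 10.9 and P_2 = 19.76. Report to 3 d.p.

-0.578

At P_1 = 10.9 and P_2 = 19.76: Q_1 = 1122.120.
∂Q_1/∂P_2 = -1.66P_2 = -1.66(19.76) = -32.8016.
ε = (∂Q_1/∂P_2)(P_2/Q_1) = -32.8016 × (19.76/1122.120) ≈ -0.578.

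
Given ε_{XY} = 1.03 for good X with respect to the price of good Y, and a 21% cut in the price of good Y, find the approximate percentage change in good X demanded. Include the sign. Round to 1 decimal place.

-21.6%

%ΔQ ≈ ε × %ΔP of good Y = 1.03 × (-21%) = -21.6%.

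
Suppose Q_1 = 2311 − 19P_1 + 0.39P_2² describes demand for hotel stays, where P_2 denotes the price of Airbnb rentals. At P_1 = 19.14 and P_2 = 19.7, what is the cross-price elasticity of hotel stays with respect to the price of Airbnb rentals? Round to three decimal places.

0.144

At P_1 = 19.14 and P_2 = 19.7: Q_1 = 2098.695.
∂Q_1/∂P_2 = 0.78P_2 = 0.78(19.7) = 15.3660.
ε = (∂Q_1/∂P_2)(P_2/Q_1) = 15.3660 × (19.7/2098.695) ≈ 0.144.
ε > 0: substitutes.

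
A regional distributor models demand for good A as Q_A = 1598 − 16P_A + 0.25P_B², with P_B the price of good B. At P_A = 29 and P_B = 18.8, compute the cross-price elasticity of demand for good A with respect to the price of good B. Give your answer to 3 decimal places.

At P_A = 29 and P_B = 18.8: Q_A = 1222.36.
∂Q_A/∂P_B = 0.5P_B = 0.5(18.8) = 9.4000.
ε = (∂Q_A/∂P_B)(P_B/Q_A) = 9.4000 × (18.8/1222.36) ≈ 0.145.
ε > 0: substitutes.

0.145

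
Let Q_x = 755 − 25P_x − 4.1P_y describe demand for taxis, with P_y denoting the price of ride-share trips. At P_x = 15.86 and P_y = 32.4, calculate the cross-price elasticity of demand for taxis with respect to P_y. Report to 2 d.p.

-0.59

At P_x = 15.86 and P_y = 32.4: Q_x = 225.66.
∂Q_x/∂P_y = -4.1.
ε = (∂Q_x/∂P_y)(P_y/Q_x) = -4.1 × (32.4/225.66) ≈ -0.59.
Since ε < 0, taxis and ride-share trips are complements.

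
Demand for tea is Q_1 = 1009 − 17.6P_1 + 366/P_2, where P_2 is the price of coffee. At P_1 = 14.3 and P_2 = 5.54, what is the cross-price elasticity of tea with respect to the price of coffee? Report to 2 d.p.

At P_1 = 14.3 and P_2 = 5.54: Q_1 = 823.385.
∂Q_1/∂P_2 = −366/P_2² = -11.9251.
ε = (∂Q_1/∂P_2)(P_2/Q_1) = -11.9251 × (5.54/823.385) ≈ -0.08.

-0.08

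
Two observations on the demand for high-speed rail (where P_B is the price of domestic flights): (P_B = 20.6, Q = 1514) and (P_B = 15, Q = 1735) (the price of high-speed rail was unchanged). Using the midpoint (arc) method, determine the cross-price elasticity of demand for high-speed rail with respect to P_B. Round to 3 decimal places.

ΔQ_A = 1735 − 1514 = 221; ΔP_B = 15 − 20.6 = -5.6.
Midpoints: Q̄_A = 1624.5, P̄_B = 17.80.
ε = (ΔQ_A/Q̄_A)/(ΔP_B/P̄_B) = (221/1624.5)/(-5.6/17.80) ≈ -0.432.
ε < 0: high-speed rail and domestic flights are complements.

-0.432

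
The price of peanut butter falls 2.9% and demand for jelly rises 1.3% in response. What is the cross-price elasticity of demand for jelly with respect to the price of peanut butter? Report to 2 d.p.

-0.45

ε = (%ΔQ of jelly) / (%ΔP of peanut butter) = (1.3%) / (-2.9%) ≈ -0.45.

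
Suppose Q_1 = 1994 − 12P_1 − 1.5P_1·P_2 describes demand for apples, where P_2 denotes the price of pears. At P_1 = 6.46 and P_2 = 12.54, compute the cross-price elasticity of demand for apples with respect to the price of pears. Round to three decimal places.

At P_1 = 6.46 and P_2 = 12.54: Q_1 = 1794.967.
∂Q_1/∂P_2 = -1.5P_1 = -1.5(6.46) = -9.6900.
ε = (∂Q_1/∂P_2)(P_2/Q_1) = -9.6900 × (12.54/1794.967) ≈ -0.068.

-0.068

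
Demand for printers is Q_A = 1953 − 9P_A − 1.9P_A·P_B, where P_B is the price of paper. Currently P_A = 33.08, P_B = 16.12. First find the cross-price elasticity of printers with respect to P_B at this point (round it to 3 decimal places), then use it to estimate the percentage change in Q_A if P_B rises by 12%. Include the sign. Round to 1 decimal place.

At P_A = 33.08, P_B = 16.12: Q_A = 642.106.
∂Q_A/∂P_B = -1.9P_A = -62.8520.
ε = (∂Q_A/∂P_B)(P_B/Q_A) = -62.8520 × 16.12/642.106 ≈ -1.578.
%ΔQ_A ≈ ε × %ΔP_B = -1.578 × (12%) = -18.9%.

-18.9%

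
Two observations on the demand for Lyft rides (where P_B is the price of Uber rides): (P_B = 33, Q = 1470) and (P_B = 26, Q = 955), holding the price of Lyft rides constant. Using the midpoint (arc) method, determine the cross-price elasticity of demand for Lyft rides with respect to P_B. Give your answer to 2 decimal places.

ΔQ_A = 955 − 1470 = -515; ΔP_B = 26 − 33 = -7.
Midpoints: Q̄_A = 1212.5, P̄_B = 29.50.
ε = (ΔQ_A/Q̄_A)/(ΔP_B/P̄_B) = (-515/1212.5)/(-7/29.50) ≈ 1.79.

1.79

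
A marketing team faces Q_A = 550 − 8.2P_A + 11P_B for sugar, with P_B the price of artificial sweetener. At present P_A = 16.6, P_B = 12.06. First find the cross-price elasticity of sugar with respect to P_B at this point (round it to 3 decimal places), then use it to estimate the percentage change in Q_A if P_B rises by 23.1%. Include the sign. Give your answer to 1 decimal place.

At P_A = 16.6, P_B = 12.06: Q_A = 546.54.
∂Q_A/∂P_B = 11.
ε = (∂Q_A/∂P_B)(P_B/Q_A) = 11.0000 × 12.06/546.54 ≈ 0.243.
%ΔQ_A ≈ ε × %ΔP_B = 0.243 × (23.1%) = 5.6%.

5.6%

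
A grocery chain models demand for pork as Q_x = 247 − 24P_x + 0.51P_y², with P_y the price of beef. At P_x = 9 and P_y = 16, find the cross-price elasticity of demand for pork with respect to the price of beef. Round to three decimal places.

At P_x = 9 and P_y = 16: Q_x = 161.56.
∂Q_x/∂P_y = 1.02P_y = 1.02(16) = 16.3200.
ε = (∂Q_x/∂P_y)(P_y/Q_x) = 16.3200 × (16/161.56) ≈ 1.616.
ε > 0: substitutes.

1.616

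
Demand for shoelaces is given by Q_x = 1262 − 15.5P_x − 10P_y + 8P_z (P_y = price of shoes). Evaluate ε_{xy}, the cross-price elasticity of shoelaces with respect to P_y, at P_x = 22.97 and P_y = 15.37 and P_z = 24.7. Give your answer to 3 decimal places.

-0.162

At P_x = 22.97 and P_y = 15.37 and P_z = 24.7: Q_x = 949.865.
∂Q_x/∂P_y = -10.
ε = (∂Q_x/∂P_y)(P_y/Q_x) = -10 × (15.37/949.865) ≈ -0.162.
Since ε < 0, shoelaces and shoes are complements.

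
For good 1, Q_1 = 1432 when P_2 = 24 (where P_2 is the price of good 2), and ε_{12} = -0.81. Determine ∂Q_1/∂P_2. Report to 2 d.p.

-48.33

ε = (∂Q_1/∂P_2)·(P_2/Q_1) ⇒ ∂Q_1/∂P_2 = ε·Q_1/P_2 = -0.81 × 1432/24 ≈ -48.33.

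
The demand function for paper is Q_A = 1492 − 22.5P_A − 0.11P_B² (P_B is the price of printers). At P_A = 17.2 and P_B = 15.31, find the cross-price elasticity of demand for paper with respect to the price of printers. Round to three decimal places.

-0.048

At P_A = 17.2 and P_B = 15.31: Q_A = 1079.216.
∂Q_A/∂P_B = -0.22P_B = -0.22(15.31) = -3.3682.
ε = (∂Q_A/∂P_B)(P_B/Q_A) = -3.3682 × (15.31/1079.216) ≈ -0.048.
ε < 0: complements.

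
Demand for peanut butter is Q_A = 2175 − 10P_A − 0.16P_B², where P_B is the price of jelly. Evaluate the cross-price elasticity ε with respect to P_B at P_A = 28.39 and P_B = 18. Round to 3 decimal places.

At P_A = 28.39 and P_B = 18: Q_A = 1839.26.
∂Q_A/∂P_B = -0.32P_B = -0.32(18) = -5.7600.
ε = (∂Q_A/∂P_B)(P_B/Q_A) = -5.7600 × (18/1839.26) ≈ -0.056.

-0.056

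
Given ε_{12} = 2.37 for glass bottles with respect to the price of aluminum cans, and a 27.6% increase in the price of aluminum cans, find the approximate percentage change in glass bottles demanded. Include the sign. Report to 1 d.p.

%ΔQ ≈ ε × %ΔP of aluminum cans = 2.37 × (27.6%) = 65.4%.

65.4%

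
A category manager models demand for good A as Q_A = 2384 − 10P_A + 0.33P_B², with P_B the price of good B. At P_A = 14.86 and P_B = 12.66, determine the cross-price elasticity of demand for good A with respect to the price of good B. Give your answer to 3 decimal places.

At P_A = 14.86 and P_B = 12.66: Q_A = 2288.291.
∂Q_A/∂P_B = 0.66P_B = 0.66(12.66) = 8.3556.
ε = (∂Q_A/∂P_B)(P_B/Q_A) = 8.3556 × (12.66/2288.291) ≈ 0.046.

0.046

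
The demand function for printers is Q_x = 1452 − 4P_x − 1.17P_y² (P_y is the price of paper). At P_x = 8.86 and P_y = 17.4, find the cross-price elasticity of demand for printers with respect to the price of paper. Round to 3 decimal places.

-0.667

At P_x = 8.86 and P_y = 17.4: Q_x = 1062.331.
∂Q_x/∂P_y = -2.34P_y = -2.34(17.4) = -40.7160.
ε = (∂Q_x/∂P_y)(P_y/Q_x) = -40.7160 × (17.4/1062.331) ≈ -0.667.
ε < 0: complements.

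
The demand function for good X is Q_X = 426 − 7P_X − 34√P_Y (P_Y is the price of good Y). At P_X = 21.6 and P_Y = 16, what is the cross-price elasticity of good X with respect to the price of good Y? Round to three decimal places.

At P_X = 21.6 and P_Y = 16: Q_X = 138.8.
∂Q_X/∂P_Y = -34/(2√P_Y) = -34/(2√16) = -4.2500.
ε = (∂Q_X/∂P_Y)(P_Y/Q_X) = -4.2500 × (16/138.8) ≈ -0.490.

-0.490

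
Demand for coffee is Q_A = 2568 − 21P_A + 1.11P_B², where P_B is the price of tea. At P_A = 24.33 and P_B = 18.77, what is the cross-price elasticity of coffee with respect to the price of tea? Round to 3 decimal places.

0.319

At P_A = 24.33 and P_B = 18.77: Q_A = 2448.137.
∂Q_A/∂P_B = 2.22P_B = 2.22(18.77) = 41.6694.
ε = (∂Q_A/∂P_B)(P_B/Q_A) = 41.6694 × (18.77/2448.137) ≈ 0.319.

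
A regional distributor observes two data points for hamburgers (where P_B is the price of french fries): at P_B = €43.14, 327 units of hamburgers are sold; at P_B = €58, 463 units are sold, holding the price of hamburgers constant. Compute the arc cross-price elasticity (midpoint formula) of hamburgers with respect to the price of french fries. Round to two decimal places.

1.17

ΔQ_A = 463 − 327 = 136; ΔP_B = 58 − 43.14 = 14.86.
Midpoints: Q̄_A = 395.0, P̄_B = 50.57.
ε = (ΔQ_A/Q̄_A)/(ΔP_B/P̄_B) = (136/395.0)/(14.86/50.57) ≈ 1.17.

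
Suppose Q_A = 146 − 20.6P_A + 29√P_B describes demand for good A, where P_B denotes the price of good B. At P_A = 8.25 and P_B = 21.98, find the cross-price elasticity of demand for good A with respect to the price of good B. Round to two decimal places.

0.61

At P_A = 8.25 and P_B = 21.98: Q_A = 112.010.
∂Q_A/∂P_B = 29/(2√P_B) = 29/(2√21.98) = 3.0928.
ε = (∂Q_A/∂P_B)(P_B/Q_A) = 3.0928 × (21.98/112.010) ≈ 0.61.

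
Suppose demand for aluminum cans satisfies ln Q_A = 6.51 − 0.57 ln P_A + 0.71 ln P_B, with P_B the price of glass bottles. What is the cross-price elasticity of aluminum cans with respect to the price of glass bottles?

In a log-linear (constant-elasticity) demand function, the coefficient on ln P_B is the cross-price elasticity.
ε = 0.71. Positive, so aluminum cans and glass bottles are substitutes.

0.71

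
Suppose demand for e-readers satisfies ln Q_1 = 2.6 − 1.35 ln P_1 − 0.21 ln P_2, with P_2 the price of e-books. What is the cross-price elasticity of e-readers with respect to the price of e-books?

In a log-linear (constant-elasticity) demand function, the coefficient on ln P_2 is the cross-price elasticity.
ε = -0.21. Negative, so e-readers and e-books are complements.

-0.21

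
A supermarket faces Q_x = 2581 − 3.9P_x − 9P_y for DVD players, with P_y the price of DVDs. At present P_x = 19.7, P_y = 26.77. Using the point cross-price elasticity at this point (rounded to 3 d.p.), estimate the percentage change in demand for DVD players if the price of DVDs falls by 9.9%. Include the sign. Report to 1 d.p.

1.0%

At P_x = 19.7, P_y = 26.77: Q_x = 2263.24.
∂Q_x/∂P_y = -9.
ε = (∂Q_x/∂P_y)(P_y/Q_x) = -9.0000 × 26.77/2263.24 ≈ -0.106.
%ΔQ_x ≈ ε × %ΔP_y = -0.106 × (-9.9%) = 1.0%.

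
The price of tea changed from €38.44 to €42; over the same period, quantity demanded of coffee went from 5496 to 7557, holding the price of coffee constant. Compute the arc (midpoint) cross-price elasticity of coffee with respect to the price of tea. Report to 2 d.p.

3.57

ΔQ_A = 7557 − 5496 = 2061; ΔP_B = 42 − 38.44 = 3.56.
Midpoints: Q̄_A = 6526.5, P̄_B = 40.22.
ε = (ΔQ_A/Q̄_A)/(ΔP_B/P̄_B) = (2061/6526.5)/(3.56/40.22) ≈ 3.57.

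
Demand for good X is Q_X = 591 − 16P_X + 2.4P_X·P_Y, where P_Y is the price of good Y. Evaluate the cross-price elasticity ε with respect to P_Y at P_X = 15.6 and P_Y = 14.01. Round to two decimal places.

At P_X = 15.6 and P_Y = 14.01: Q_X = 865.934.
∂Q_X/∂P_Y = 2.4P_X = 2.4(15.6) = 37.4400.
ε = (∂Q_X/∂P_Y)(P_Y/Q_X) = 37.4400 × (14.01/865.934) ≈ 0.61.
ε > 0: substitutes.

0.61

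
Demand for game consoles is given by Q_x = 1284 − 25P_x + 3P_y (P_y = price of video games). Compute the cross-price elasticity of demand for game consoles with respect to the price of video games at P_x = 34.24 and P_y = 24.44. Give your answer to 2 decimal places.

At P_x = 34.24 and P_y = 24.44: Q_x = 501.32.
∂Q_x/∂P_y = 3.
ε = (∂Q_x/∂P_y)(P_y/Q_x) = 3 × (24.44/501.32) ≈ 0.15.

0.15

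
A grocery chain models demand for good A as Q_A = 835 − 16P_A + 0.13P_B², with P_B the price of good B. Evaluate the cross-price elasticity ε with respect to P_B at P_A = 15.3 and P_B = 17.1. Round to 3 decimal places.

At P_A = 15.3 and P_B = 17.1: Q_A = 628.213.
∂Q_A/∂P_B = 0.26P_B = 0.26(17.1) = 4.4460.
ε = (∂Q_A/∂P_B)(P_B/Q_A) = 4.4460 × (17.1/628.213) ≈ 0.121.

0.121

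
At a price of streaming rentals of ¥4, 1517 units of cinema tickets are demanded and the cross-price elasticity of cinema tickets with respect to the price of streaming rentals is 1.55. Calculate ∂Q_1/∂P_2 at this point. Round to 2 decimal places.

ε = (∂Q_1/∂P_2)·(P_2/Q_1) ⇒ ∂Q_1/∂P_2 = ε·Q_1/P_2 = 1.55 × 1517/4 ≈ 587.84.

587.84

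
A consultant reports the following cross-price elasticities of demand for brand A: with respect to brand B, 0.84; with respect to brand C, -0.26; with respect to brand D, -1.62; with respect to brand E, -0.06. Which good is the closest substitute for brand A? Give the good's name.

Substitutes have ε > 0. Among the positive values, 0.84 (brand B) is largest.

brand B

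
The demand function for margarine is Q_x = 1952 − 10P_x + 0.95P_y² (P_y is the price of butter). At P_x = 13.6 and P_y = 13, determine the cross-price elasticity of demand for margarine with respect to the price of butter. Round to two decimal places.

0.16

At P_x = 13.6 and P_y = 13: Q_x = 1976.55.
∂Q_x/∂P_y = 1.9P_y = 1.9(13) = 24.7000.
ε = (∂Q_x/∂P_y)(P_y/Q_x) = 24.7000 × (13/1976.55) ≈ 0.16.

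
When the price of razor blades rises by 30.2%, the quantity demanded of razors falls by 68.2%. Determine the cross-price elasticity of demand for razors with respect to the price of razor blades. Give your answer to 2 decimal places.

ε = (%ΔQ of razors) / (%ΔP of razor blades) = (-68.2%) / (30.2%) ≈ -2.26.

-2.26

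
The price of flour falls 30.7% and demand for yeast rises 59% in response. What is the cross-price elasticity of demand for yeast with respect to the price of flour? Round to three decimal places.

ε = (%ΔQ of yeast) / (%ΔP of flour) = (59%) / (-30.7%) ≈ -1.922.
Negative cross-price elasticity: complements.

-1.922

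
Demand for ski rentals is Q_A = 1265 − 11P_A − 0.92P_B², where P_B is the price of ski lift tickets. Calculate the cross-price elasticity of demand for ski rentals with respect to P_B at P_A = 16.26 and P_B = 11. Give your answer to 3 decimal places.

At P_A = 16.26 and P_B = 11: Q_A = 974.82.
∂Q_A/∂P_B = -1.84P_B = -1.84(11) = -20.2400.
ε = (∂Q_A/∂P_B)(P_B/Q_A) = -20.2400 × (11/974.82) ≈ -0.228.

-0.228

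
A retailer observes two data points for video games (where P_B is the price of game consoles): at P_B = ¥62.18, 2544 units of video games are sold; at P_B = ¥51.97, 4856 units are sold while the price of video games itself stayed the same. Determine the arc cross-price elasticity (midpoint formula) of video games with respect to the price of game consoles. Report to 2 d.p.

-3.49

ΔQ_A = 4856 − 2544 = 2312; ΔP_B = 51.97 − 62.18 = -10.21.
Midpoints: Q̄_A = 3700.0, P̄_B = 57.08.
ε = (ΔQ_A/Q̄_A)/(ΔP_B/P̄_B) = (2312/3700.0)/(-10.21/57.08) ≈ -3.49.
ε < 0: video games and game consoles are complements.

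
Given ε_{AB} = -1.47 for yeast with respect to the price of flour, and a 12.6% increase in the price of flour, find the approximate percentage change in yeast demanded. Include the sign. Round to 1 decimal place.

%ΔQ ≈ ε × %ΔP of flour = -1.47 × (12.6%) = -18.5%.

-18.5%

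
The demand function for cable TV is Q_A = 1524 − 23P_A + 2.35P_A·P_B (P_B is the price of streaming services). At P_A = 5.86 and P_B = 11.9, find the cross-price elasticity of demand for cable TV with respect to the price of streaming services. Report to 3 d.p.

0.106

At P_A = 5.86 and P_B = 11.9: Q_A = 1553.095.
∂Q_A/∂P_B = 2.35P_A = 2.35(5.86) = 13.7710.
ε = (∂Q_A/∂P_B)(P_B/Q_A) = 13.7710 × (11.9/1553.095) ≈ 0.106.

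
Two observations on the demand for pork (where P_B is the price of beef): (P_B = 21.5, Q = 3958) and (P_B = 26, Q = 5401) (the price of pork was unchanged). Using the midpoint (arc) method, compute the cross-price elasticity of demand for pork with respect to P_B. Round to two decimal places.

1.63

ΔQ_A = 5401 − 3958 = 1443; ΔP_B = 26 − 21.5 = 4.5.
Midpoints: Q̄_A = 4679.5, P̄_B = 23.75.
ε = (ΔQ_A/Q̄_A)/(ΔP_B/P̄_B) = (1443/4679.5)/(4.5/23.75) ≈ 1.63.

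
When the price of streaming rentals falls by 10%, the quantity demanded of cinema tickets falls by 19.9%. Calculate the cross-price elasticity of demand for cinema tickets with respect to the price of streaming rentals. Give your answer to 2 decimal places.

ε = (%ΔQ of cinema tickets) / (%ΔP of streaming rentals) = (-19.9%) / (-10%) ≈ 1.99.
Positive cross-price elasticity: substitutes.

1.99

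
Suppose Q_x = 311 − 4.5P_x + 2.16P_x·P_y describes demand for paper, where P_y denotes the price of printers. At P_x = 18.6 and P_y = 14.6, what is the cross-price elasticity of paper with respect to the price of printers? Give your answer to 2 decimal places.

At P_x = 18.6 and P_y = 14.6: Q_x = 813.870.
∂Q_x/∂P_y = 2.16P_x = 2.16(18.6) = 40.1760.
ε = (∂Q_x/∂P_y)(P_y/Q_x) = 40.1760 × (14.6/813.870) ≈ 0.72.

0.72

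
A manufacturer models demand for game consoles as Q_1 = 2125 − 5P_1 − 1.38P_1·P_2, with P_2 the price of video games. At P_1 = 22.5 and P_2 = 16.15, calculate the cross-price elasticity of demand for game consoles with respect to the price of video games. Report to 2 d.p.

At P_1 = 22.5 and P_2 = 16.15: Q_1 = 1511.043.
∂Q_1/∂P_2 = -1.38P_1 = -1.38(22.5) = -31.0500.
ε = (∂Q_1/∂P_2)(P_2/Q_1) = -31.0500 × (16.15/1511.043) ≈ -0.33.

-0.33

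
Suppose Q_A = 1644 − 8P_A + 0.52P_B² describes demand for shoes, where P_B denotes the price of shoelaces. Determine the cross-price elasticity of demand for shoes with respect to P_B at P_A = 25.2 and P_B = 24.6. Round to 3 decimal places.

0.358

At P_A = 25.2 and P_B = 24.6: Q_A = 1757.083.
∂Q_A/∂P_B = 1.04P_B = 1.04(24.6) = 25.5840.
ε = (∂Q_A/∂P_B)(P_B/Q_A) = 25.5840 × (24.6/1757.083) ≈ 0.358.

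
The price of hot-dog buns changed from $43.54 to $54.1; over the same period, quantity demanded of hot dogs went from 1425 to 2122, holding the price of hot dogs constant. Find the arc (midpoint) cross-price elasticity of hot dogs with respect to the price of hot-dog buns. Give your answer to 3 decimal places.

1.817

ΔQ_A = 2122 − 1425 = 697; ΔP_B = 54.1 − 43.54 = 10.56.
Midpoints: Q̄_A = 1773.5, P̄_B = 48.82.
ε = (ΔQ_A/Q̄_A)/(ΔP_B/P̄_B) = (697/1773.5)/(10.56/48.82) ≈ 1.817.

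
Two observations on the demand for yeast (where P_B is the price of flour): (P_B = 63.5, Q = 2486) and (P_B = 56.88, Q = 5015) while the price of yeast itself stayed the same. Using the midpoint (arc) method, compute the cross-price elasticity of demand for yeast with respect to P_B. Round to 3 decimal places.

ΔQ_A = 5015 − 2486 = 2529; ΔP_B = 56.88 − 63.5 = -6.62.
Midpoints: Q̄_A = 3750.5, P̄_B = 60.19.
ε = (ΔQ_A/Q̄_A)/(ΔP_B/P̄_B) = (2529/3750.5)/(-6.62/60.19) ≈ -6.131.
ε < 0: yeast and flour are complements.

-6.131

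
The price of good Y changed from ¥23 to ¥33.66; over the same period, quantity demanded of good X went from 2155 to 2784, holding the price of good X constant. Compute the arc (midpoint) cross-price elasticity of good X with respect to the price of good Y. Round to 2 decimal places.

0.68

ΔQ_X = 2784 − 2155 = 629; ΔP_Y = 33.66 − 23 = 10.66.
Midpoints: Q̄_X = 2469.5, P̄_Y = 28.33.
ε = (ΔQ_X/Q̄_X)/(ΔP_Y/P̄_Y) = (629/2469.5)/(10.66/28.33) ≈ 0.68.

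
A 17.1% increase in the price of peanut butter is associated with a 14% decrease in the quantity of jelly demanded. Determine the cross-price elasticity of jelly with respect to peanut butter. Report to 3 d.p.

-0.819

ε = (%ΔQ of jelly) / (%ΔP of peanut butter) = (-14%) / (17.1%) ≈ -0.819.
Negative cross-price elasticity: complements.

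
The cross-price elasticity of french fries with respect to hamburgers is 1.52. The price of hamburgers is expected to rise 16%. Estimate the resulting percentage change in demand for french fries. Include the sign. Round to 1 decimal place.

%ΔQ ≈ ε × %ΔP of hamburgers = 1.52 × (16%) = 24.3%.

24.3%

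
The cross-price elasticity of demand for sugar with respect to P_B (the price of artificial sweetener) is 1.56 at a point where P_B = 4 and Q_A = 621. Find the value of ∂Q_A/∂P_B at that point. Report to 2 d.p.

242.19

ε = (∂Q_A/∂P_B)·(P_B/Q_A) ⇒ ∂Q_A/∂P_B = ε·Q_A/P_B = 1.56 × 621/4 ≈ 242.19.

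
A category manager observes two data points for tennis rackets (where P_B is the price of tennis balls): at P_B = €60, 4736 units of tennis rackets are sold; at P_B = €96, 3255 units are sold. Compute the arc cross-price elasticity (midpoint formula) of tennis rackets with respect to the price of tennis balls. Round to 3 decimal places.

ΔQ_A = 3255 − 4736 = -1481; ΔP_B = 96 − 60 = 36.
Midpoints: Q̄_A = 3995.5, P̄_B = 78.00.
ε = (ΔQ_A/Q̄_A)/(ΔP_B/P̄_B) = (-1481/3995.5)/(36/78.00) ≈ -0.803.
ε < 0: tennis rackets and tennis balls are complements.

-0.803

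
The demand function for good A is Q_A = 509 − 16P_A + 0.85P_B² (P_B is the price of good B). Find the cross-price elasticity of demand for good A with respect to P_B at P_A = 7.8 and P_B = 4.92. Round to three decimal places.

At P_A = 7.8 and P_B = 4.92: Q_A = 404.775.
∂Q_A/∂P_B = 1.7P_B = 1.7(4.92) = 8.3640.
ε = (∂Q_A/∂P_B)(P_B/Q_A) = 8.3640 × (4.92/404.775) ≈ 0.102.
ε > 0: substitutes.

0.102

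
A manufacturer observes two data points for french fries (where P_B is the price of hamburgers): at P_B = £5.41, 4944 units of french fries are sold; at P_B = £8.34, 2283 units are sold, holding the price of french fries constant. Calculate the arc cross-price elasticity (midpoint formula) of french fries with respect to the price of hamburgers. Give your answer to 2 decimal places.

ΔQ_A = 2283 − 4944 = -2661; ΔP_B = 8.34 − 5.41 = 2.93.
Midpoints: Q̄_A = 3613.5, P̄_B = 6.88.
ε = (ΔQ_A/Q̄_A)/(ΔP_B/P̄_B) = (-2661/3613.5)/(2.93/6.88) ≈ -1.73.

-1.73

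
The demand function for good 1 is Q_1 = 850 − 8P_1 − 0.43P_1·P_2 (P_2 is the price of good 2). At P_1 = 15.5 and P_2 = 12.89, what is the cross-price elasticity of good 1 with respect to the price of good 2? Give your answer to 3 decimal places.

-0.134

At P_1 = 15.5 and P_2 = 12.89: Q_1 = 640.088.
∂Q_1/∂P_2 = -0.43P_1 = -0.43(15.5) = -6.6650.
ε = (∂Q_1/∂P_2)(P_2/Q_1) = -6.6650 × (12.89/640.088) ≈ -0.134.
ε < 0: complements.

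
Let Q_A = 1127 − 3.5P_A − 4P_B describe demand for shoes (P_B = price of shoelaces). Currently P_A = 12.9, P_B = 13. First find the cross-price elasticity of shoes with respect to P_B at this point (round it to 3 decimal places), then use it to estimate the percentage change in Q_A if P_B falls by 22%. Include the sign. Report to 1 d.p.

1.1%

At P_A = 12.9, P_B = 13: Q_A = 1029.85.
∂Q_A/∂P_B = -4.
ε = (∂Q_A/∂P_B)(P_B/Q_A) = -4.0000 × 13/1029.85 ≈ -0.050.
%ΔQ_A ≈ ε × %ΔP_B = -0.050 × (-22%) = 1.1%.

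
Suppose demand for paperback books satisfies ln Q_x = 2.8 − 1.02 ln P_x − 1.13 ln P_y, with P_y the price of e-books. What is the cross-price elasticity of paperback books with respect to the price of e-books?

In a log-linear (constant-elasticity) demand function, the coefficient on ln P_y is the cross-price elasticity.
ε = -1.13. Negative, so paperback books and e-books are complements.

-1.13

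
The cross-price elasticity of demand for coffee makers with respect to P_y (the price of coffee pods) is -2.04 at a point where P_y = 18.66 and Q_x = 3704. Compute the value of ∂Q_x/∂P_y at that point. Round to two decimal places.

-404.94

ε = (∂Q_x/∂P_y)·(P_y/Q_x) ⇒ ∂Q_x/∂P_y = ε·Q_x/P_y = -2.04 × 3704/18.66 ≈ -404.94.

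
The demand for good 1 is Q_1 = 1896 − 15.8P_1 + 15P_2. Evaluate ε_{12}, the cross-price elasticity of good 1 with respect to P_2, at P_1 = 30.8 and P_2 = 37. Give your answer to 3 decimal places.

At P_1 = 30.8 and P_2 = 37: Q_1 = 1964.36.
∂Q_1/∂P_2 = 15.
ε = (∂Q_1/∂P_2)(P_2/Q_1) = 15 × (37/1964.36) ≈ 0.283.

0.283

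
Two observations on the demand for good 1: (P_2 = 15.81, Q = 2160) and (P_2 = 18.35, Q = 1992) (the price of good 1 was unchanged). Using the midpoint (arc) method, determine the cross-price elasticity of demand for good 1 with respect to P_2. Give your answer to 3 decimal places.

-0.544

ΔQ_1 = 1992 − 2160 = -168; ΔP_2 = 18.35 − 15.81 = 2.54.
Midpoints: Q̄_1 = 2076.0, P̄_2 = 17.08.
ε = (ΔQ_1/Q̄_1)/(ΔP_2/P̄_2) = (-168/2076.0)/(2.54/17.08) ≈ -0.544.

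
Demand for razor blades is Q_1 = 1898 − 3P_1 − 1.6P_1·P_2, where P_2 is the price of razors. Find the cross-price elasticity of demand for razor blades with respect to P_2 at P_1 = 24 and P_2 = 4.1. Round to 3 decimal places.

-0.094

At P_1 = 24 and P_2 = 4.1: Q_1 = 1668.56.
∂Q_1/∂P_2 = -1.6P_1 = -1.6(24) = -38.4000.
ε = (∂Q_1/∂P_2)(P_2/Q_1) = -38.4000 × (4.1/1668.56) ≈ -0.094.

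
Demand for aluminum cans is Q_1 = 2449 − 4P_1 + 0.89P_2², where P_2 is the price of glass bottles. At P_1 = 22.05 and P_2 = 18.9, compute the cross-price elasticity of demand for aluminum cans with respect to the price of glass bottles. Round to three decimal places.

At P_1 = 22.05 and P_2 = 18.9: Q_1 = 2678.717.
∂Q_1/∂P_2 = 1.78P_2 = 1.78(18.9) = 33.6420.
ε = (∂Q_1/∂P_2)(P_2/Q_1) = 33.6420 × (18.9/2678.717) ≈ 0.237.
ε > 0: substitutes.

0.237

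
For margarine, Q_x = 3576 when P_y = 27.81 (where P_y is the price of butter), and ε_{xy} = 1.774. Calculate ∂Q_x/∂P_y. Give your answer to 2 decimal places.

228.11

ε = (∂Q_x/∂P_y)·(P_y/Q_x) ⇒ ∂Q_x/∂P_y = ε·Q_x/P_y = 1.774 × 3576/27.81 ≈ 228.11.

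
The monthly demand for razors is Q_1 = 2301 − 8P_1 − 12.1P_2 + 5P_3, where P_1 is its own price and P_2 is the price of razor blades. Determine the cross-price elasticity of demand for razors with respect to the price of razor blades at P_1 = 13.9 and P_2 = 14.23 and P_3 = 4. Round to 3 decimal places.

At P_1 = 13.9 and P_2 = 14.23 and P_3 = 4: Q_1 = 2037.617.
∂Q_1/∂P_2 = -12.1.
ε = (∂Q_1/∂P_2)(P_2/Q_1) = -12.1 × (14.23/2037.617) ≈ -0.085.
Since ε < 0, razors and razor blades are complements.

-0.085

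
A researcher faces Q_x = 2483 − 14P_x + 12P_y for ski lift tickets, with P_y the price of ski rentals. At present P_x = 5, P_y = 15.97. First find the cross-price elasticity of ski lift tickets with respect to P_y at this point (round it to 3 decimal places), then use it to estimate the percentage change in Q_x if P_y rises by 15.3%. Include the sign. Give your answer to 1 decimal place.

At P_x = 5, P_y = 15.97: Q_x = 2604.64.
∂Q_x/∂P_y = 12.
ε = (∂Q_x/∂P_y)(P_y/Q_x) = 12.0000 × 15.97/2604.64 ≈ 0.074.
%ΔQ_x ≈ ε × %ΔP_y = 0.074 × (15.3%) = 1.1%.

1.1%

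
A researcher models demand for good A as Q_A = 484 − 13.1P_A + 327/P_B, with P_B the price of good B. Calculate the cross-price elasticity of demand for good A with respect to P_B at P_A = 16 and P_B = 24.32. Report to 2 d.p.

At P_A = 16 and P_B = 24.32: Q_A = 287.846.
∂Q_A/∂P_B = −327/P_B² = -0.5529.
ε = (∂Q_A/∂P_B)(P_B/Q_A) = -0.5529 × (24.32/287.846) ≈ -0.05.

-0.05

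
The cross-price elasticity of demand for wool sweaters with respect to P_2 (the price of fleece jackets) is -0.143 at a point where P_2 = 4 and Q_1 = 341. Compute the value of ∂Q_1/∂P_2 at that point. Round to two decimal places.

-12.19

ε = (∂Q_1/∂P_2)·(P_2/Q_1) ⇒ ∂Q_1/∂P_2 = ε·Q_1/P_2 = -0.143 × 341/4 ≈ -12.19.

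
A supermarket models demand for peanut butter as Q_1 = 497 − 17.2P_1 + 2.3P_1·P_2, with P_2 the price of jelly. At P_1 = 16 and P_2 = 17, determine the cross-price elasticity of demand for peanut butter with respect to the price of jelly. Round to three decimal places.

At P_1 = 16 and P_2 = 17: Q_1 = 847.4.
∂Q_1/∂P_2 = 2.3P_1 = 2.3(16) = 36.8000.
ε = (∂Q_1/∂P_2)(P_2/Q_1) = 36.8000 × (17/847.4) ≈ 0.738.
ε > 0: substitutes.

0.738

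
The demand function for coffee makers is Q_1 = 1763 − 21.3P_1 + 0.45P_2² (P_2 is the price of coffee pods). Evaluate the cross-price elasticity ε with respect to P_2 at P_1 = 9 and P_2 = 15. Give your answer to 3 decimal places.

0.121

At P_1 = 9 and P_2 = 15: Q_1 = 1672.55.
∂Q_1/∂P_2 = 0.9P_2 = 0.9(15) = 13.5000.
ε = (∂Q_1/∂P_2)(P_2/Q_1) = 13.5000 × (15/1672.55) ≈ 0.121.
ε > 0: substitutes.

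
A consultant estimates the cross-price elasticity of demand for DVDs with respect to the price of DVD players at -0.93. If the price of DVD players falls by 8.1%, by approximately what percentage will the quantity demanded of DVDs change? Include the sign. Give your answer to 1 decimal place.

7.5%

%ΔQ ≈ ε × %ΔP of DVD players = -0.93 × (-8.1%) = 7.5%.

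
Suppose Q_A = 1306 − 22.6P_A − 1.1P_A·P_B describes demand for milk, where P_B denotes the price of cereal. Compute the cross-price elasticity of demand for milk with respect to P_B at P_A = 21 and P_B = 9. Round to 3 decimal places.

-0.333

At P_A = 21 and P_B = 9: Q_A = 623.5.
∂Q_A/∂P_B = -1.1P_A = -1.1(21) = -23.1000.
ε = (∂Q_A/∂P_B)(P_B/Q_A) = -23.1000 × (9/623.5) ≈ -0.333.
ε < 0: complements.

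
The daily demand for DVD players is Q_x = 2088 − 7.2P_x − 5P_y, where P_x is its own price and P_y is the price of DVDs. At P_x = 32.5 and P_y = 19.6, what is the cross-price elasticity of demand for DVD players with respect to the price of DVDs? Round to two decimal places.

At P_x = 32.5 and P_y = 19.6: Q_x = 1756.
∂Q_x/∂P_y = -5.
ε = (∂Q_x/∂P_y)(P_y/Q_x) = -5 × (19.6/1756) ≈ -0.06.
Since ε < 0, DVD players and DVDs are complements.

-0.06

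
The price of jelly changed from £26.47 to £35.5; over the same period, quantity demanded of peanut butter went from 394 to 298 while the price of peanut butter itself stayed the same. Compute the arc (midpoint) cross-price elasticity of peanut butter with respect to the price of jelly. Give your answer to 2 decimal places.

-0.95

ΔQ_A = 298 − 394 = -96; ΔP_B = 35.5 − 26.47 = 9.03.
Midpoints: Q̄_A = 346.0, P̄_B = 30.98.
ε = (ΔQ_A/Q̄_A)/(ΔP_B/P̄_B) = (-96/346.0)/(9.03/30.98) ≈ -0.95.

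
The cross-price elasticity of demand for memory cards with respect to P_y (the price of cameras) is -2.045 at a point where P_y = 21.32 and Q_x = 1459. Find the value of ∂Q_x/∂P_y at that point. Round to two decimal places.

-139.95

ε = (∂Q_x/∂P_y)·(P_y/Q_x) ⇒ ∂Q_x/∂P_y = ε·Q_x/P_y = -2.045 × 1459/21.32 ≈ -139.95.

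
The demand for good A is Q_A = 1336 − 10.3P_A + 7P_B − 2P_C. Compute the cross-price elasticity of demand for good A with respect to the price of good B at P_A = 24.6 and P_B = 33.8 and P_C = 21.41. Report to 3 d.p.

At P_A = 24.6 and P_B = 33.8 and P_C = 21.41: Q_A = 1276.4.
∂Q_A/∂P_B = 7.
ε = (∂Q_A/∂P_B)(P_B/Q_A) = 7 × (33.8/1276.4) ≈ 0.185.

0.185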